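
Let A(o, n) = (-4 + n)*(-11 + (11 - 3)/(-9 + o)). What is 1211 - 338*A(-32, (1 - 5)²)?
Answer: 1911355/41 ≈ 46618.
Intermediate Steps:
A(o, n) = (-11 + 8/(-9 + o))*(-4 + n) (A(o, n) = (-4 + n)*(-11 + 8/(-9 + o)) = (-11 + 8/(-9 + o))*(-4 + n))
1211 - 338*A(-32, (1 - 5)²) = 1211 - 338*(-428 + 44*(-32) + 107*(1 - 5)² - 11*(1 - 5)²*(-32))/(-9 - 32) = 1211 - 338*(-428 - 1408 + 107*(-4)² - 11*(-4)²*(-32))/(-41) = 1211 - (-338)*(-428 - 1408 + 107*16 - 11*16*(-32))/41 = 1211 - (-338)*(-428 - 1408 + 1712 + 5632)/41 = 1211 - (-338)*5508/41 = 1211 - 338*(-5508/41) = 1211 + 1861704/41 = 1911355/41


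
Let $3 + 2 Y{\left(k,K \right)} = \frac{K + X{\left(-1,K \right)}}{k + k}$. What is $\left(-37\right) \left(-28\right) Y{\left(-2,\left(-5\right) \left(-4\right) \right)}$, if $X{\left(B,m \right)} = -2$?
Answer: $-3885$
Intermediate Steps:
$Y{\left(k,K \right)} = - \frac{3}{2} + \frac{-2 + K}{4 k}$ ($Y{\left(k,K \right)} = - \frac{3}{2} + \frac{\left(K - 2\right) \frac{1}{k + k}}{2} = - \frac{3}{2} + \frac{\left(-2 + K\right) \frac{1}{2 k}}{2} = - \frac{3}{2} + \frac{\frac{1}{2} \frac{1}{k} \left(-2 + K\right)}{2} = - \frac{3}{2} + \frac{-2 + K}{4 k}$)
$\left(-37\right) \left(-28\right) Y{\left(-2,\left(-5\right) \left(-4\right) \right)} = \left(-37\right) \left(-28\right) \frac{-2 - -20 - -12}{4 \left(-2\right)} = 1036 \cdot \frac{1}{4} \left(- \frac{1}{2}\right) \left(-2 + 20 + 12\right) = 1036 \cdot \frac{1}{4} \left(- \frac{1}{2}\right) 30 = 1036 \left(- \frac{15}{4}\right) = -3885$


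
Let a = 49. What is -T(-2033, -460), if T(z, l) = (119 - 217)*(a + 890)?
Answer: 92022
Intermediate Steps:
T(z, l) = -92022 (T(z, l) = (119 - 217)*(49 + 890) = -98*939 = -92022)
-T(-2033, -460) = -1*(-92022) = 92022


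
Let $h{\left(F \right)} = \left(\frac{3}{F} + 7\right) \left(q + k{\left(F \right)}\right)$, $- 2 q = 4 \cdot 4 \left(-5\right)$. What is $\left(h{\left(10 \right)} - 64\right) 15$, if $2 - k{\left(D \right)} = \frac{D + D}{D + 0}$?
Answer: $3420$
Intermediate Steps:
$q = 40$ ($q = - \frac{4 \cdot 4 \left(-5\right)}{2} = - \frac{16 \left(-5\right)}{2} = \left(- \frac{1}{2}\right) \left(-80\right) = 40$)
$k{\left(D \right)} = 0$ ($k{\left(D \right)} = 2 - \frac{D + D}{D + 0} = 2 - \frac{2 D}{D} = 2 - 2 = 0$)
$h{\left(F \right)} = 280 + \frac{120}{F}$ ($h{\left(F \right)} = \left(\frac{3}{F} + 7\right) \left(40 + 0\right) = \left(7 + \frac{3}{F}\right) 40 = 280 + \frac{120}{F}$)
$\left(h{\left(10 \right)} - 64\right) 15 = \left(\left(280 + \frac{120}{10}\right) - 64\right) 15 = \left(\left(280 + 120 \cdot \frac{1}{10}\right) - 64\right) 15 = \left(\left(280 + 12\right) - 64\right) 15 = \left(292 - 64\right) 15 = 228 \cdot 15 = 3420$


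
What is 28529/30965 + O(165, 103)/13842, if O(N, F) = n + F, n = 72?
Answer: 400317293/428617530 ≈ 0.93397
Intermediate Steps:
O(N, F) = 72 + F
28529/30965 + O(165, 103)/13842 = 28529/30965 + (72 + 103)/13842 = 28529*(1/30965) + 175*(1/13842) = 28529/30965 + 175/13842 = 400317293/428617530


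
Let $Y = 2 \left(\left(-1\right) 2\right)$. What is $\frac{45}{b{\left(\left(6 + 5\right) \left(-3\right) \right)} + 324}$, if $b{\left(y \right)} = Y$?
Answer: $\frac{9}{64} \approx 0.14063$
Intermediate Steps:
$Y = -4$ ($Y = 2 \left(-2\right) = -4$)
$b{\left(y \right)} = -4$
$\frac{45}{b{\left(\left(6 + 5\right) \left(-3\right) \right)} + 324} = \frac{45}{-4 + 324} = \frac{45}{320} = 45 \cdot \frac{1}{320} = \frac{9}{64}$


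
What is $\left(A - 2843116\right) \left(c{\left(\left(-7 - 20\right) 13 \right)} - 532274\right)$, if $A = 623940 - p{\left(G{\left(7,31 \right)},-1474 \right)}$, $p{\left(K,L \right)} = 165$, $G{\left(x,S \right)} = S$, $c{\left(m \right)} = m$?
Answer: $1182076500125$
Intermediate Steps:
$A = 623775$ ($A = 623940 - 165 = 623775$)
$\left(A - 2843116\right) \left(c{\left(\left(-7 - 20\right) 13 \right)} - 532274\right) = \left(623775 - 2843116\right) \left(\left(-7 - 20\right) 13 - 532274\right) = - 2219341 \left(\left(-27\right) 13 - 532274\right) = - 2219341 \left(-351 - 532274\right) = \left(-2219341\right) \left(-532625\right) = 1182076500125$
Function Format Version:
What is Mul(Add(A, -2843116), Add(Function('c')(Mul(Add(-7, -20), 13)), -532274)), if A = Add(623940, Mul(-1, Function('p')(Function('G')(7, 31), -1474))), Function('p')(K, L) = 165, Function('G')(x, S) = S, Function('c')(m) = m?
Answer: 1182076500125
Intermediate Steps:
A = 623775 (A = Add(623940, Mul(-1, 165)) = Add(623940, -165) = 623775)
Mul(Add(A, -2843116), Add(Function('c')(Mul(Add(-7, -20), 13)), -532274)) = Mul(Add(623775, -2843116), Add(Mul(Add(-7, -20), 13), -532274)) = Mul(-2219341, Add(Mul(-27, 13), -532274)) = Mul(-2219341, Add(-351, -532274)) = Mul(-2219341, -532625) = 1182076500125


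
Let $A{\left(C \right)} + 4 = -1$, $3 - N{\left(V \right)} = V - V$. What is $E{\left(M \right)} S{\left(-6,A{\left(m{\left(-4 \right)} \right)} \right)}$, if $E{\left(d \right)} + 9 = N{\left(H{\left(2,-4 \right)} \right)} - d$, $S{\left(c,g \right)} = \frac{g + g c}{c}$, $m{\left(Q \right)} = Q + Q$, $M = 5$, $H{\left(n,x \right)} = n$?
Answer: $\frac{275}{6} \approx 45.833$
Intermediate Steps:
$N{\left(V \right)} = 3$ ($N{\left(V \right)} = 3 - \left(V - V\right) = 3 - 0 = 3 + 0 = 3$)
$m{\left(Q \right)} = 2 Q$
$A{\left(C \right)} = -5$ ($A{\left(C \right)} = -4 - 1 = -5$)
$S{\left(c,g \right)} = \frac{g + c g}{c}$
$E{\left(d \right)} = -6 - d$ ($E{\left(d \right)} = -9 - \left(-3 + d\right) = -6 - d$)
$E{\left(M \right)} S{\left(-6,A{\left(m{\left(-4 \right)} \right)} \right)} = \left(-6 - 5\right) \left(-5 - \frac{5}{-6}\right) = \left(-6 - 5\right) \left(-5 - - \frac{5}{6}\right) = - 11 \left(-5 + \frac{5}{6}\right) = \left(-11\right) \left(- \frac{25}{6}\right) = \frac{275}{6}$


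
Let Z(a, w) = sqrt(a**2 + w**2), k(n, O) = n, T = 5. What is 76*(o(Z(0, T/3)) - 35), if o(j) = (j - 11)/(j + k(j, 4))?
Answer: -14364/5 ≈ -2872.8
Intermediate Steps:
o(j) = (-11 + j)/(2*j) (o(j) = (j - 11)/(j + j) = (-11 + j)/((2*j)) = (-11 + j)*(1/(2*j)) = (-11 + j)/(2*j))
76*(o(Z(0, T/3)) - 35) = 76*((-11 + sqrt(0**2 + (5/3)**2))/(2*(sqrt(0**2 + (5/3)**2))) - 35) = 76*((-11 + sqrt(0 + (5*(1/3))**2))/(2*(sqrt(0 + (5*(1/3))**2))) - 35) = 76*((-11 + sqrt(0 + (5/3)**2))/(2*(sqrt(0 + (5/3)**2))) - 35) = 76*((-11 + sqrt(0 + 25/9))/(2*(sqrt(0 + 25/9))) - 35) = 76*((-11 + sqrt(25/9))/(2*(sqrt(25/9))) - 35) = 76*((-11 + 5/3)/(2*(5/3)) - 35) = 76*((1/2)*(3/5)*(-28/3) - 35) = 76*(-14/5 - 35) = 76*(-189/5) = -14364/5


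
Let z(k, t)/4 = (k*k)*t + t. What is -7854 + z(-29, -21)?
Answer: -78582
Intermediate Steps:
z(k, t) = 4*t + 4*t*k² (z(k, t) = 4*((k*k)*t + t) = 4*(k²*t + t) = 4*(t*k² + t) = 4*(t + t*k²) = 4*t + 4*t*k²)
-7854 + z(-29, -21) = -7854 + 4*(-21)*(1 + (-29)²) = -7854 + 4*(-21)*(1 + 841) = -7854 + 4*(-21)*842 = -7854 - 70728 = -78582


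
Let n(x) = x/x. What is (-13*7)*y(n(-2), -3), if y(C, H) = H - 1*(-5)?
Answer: -182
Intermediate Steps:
n(x) = 1
y(C, H) = 5 + H (y(C, H) = H + 5 = 5 + H)
(-13*7)*y(n(-2), -3) = (-13*7)*(5 - 3) = -91*2 = -182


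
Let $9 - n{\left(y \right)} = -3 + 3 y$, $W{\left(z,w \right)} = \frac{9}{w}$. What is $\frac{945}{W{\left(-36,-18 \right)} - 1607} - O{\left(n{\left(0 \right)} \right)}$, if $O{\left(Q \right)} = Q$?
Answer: $- \frac{8094}{643} \approx -12.588$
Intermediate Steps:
$n{\left(y \right)} = 12 - 3 y$ ($n{\left(y \right)} = 9 - \left(-3 + 3 y\right) = 12 - 3 y$)
$\frac{945}{W{\left(-36,-18 \right)} - 1607} - O{\left(n{\left(0 \right)} \right)} = \frac{945}{\frac{9}{-18} - 1607} - \left(12 - 0\right) = \frac{945}{9 \left(- \frac{1}{18}\right) - 1607} - \left(12 + 0\right) = \frac{945}{- \frac{1}{2} - 1607} - 12 = \frac{945}{- \frac{3215}{2}} - 12 = 945 \left(- \frac{2}{3215}\right) - 12 = - \frac{378}{643} - 12 = - \frac{8094}{643}$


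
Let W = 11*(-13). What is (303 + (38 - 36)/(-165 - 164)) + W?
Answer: 52638/329 ≈ 159.99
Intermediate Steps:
W = -143
(303 + (38 - 36)/(-165 - 164)) + W = (303 + (38 - 36)/(-165 - 164)) - 143 = (303 + 2/(-329)) - 143 = (303 + 2*(-1/329)) - 143 = (303 - 2/329) - 143 = 99685/329 - 143 = 52638/329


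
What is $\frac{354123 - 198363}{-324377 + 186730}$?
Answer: $- \frac{2640}{2333} \approx -1.1316$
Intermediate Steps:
$\frac{354123 - 198363}{-324377 + 186730} = \frac{155760}{-137647} = 155760 \left(- \frac{1}{137647}\right) = - \frac{2640}{2333}$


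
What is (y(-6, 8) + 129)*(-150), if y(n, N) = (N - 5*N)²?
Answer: -172950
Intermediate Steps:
y(n, N) = 16*N² (y(n, N) = (-4*N)² = 16*N²)
(y(-6, 8) + 129)*(-150) = (16*8² + 129)*(-150) = (16*64 + 129)*(-150) = (1024 + 129)*(-150) = 1153*(-150) = -172950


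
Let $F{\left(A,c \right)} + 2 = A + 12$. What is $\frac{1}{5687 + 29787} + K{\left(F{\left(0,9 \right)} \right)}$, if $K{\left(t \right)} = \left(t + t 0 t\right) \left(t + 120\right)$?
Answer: $\frac{46116201}{35474} \approx 1300.0$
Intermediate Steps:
$F{\left(A,c \right)} = 10 + A$ ($F{\left(A,c \right)} = -2 + \left(A + 12\right) = -2 + \left(12 + A\right) = 10 + A$)
$K{\left(t \right)} = t \left(120 + t\right)$ ($K{\left(t \right)} = \left(t + 0 t\right) \left(120 + t\right) = \left(t + 0\right) \left(120 + t\right) = t \left(120 + t\right)$)
$\frac{1}{5687 + 29787} + K{\left(F{\left(0,9 \right)} \right)} = \frac{1}{5687 + 29787} + \left(10 + 0\right) \left(120 + \left(10 + 0\right)\right) = \frac{1}{35474} + 10 \left(120 + 10\right) = \frac{1}{35474} + 10 \cdot 130 = \frac{1}{35474} + 1300 = \frac{46116201}{35474}$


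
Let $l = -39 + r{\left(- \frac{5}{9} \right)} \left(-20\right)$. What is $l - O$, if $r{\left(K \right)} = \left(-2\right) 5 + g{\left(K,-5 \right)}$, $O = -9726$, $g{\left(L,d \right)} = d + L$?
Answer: $\frac{89983}{9} \approx 9998.1$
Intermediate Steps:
$g{\left(L,d \right)} = L + d$
$r{\left(K \right)} = -15 + K$ ($r{\left(K \right)} = \left(-2\right) 5 + \left(K - 5\right) = -10 + \left(-5 + K\right) = -15 + K$)
$l = \frac{2449}{9}$ ($l = -39 + \left(-15 - \frac{5}{9}\right) \left(-20\right) = -39 - - \frac{2800}{9} = -39 + \frac{2800}{9} = \frac{2449}{9} \approx 272.11$)
$l - O = \frac{2449}{9} - -9726 = \frac{2449}{9} + 9726 = \frac{89983}{9}$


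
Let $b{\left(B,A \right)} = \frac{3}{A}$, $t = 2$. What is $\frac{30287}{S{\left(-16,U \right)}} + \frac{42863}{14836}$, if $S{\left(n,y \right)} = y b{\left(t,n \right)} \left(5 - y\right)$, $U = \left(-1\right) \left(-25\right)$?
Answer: $\frac{1813425353}{5563500} \approx 325.95$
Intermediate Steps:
$U = 25$
$S{\left(n,y \right)} = \frac{3 y \left(5 - y\right)}{n}$ ($S{\left(n,y \right)} = y \frac{3}{n} \left(5 - y\right) = \frac{3 y}{n} \left(5 - y\right) = \frac{3 y \left(5 - y\right)}{n}$)
$\frac{30287}{S{\left(-16,U \right)}} + \frac{42863}{14836} = \frac{30287}{3 \cdot 25 \frac{1}{-16} \left(5 - 25\right)} + \frac{42863}{14836} = \frac{30287}{3 \cdot 25 \left(- \frac{1}{16}\right) \left(5 - 25\right)} + 42863 \cdot \frac{1}{14836} = \frac{30287}{3 \cdot 25 \left(- \frac{1}{16}\right) \left(-20\right)} + \frac{42863}{14836} = \frac{30287}{\frac{375}{4}} + \frac{42863}{14836} = 30287 \cdot \frac{4}{375} + \frac{42863}{14836} = \frac{121148}{375} + \frac{42863}{14836} = \frac{1813425353}{5563500}$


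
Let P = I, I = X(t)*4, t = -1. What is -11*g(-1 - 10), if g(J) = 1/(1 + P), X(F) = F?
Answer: 11/3 ≈ 3.6667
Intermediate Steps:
I = -4 (I = -1*4 = -4)
P = -4
g(J) = -⅓ (g(J) = 1/(1 - 4) = 1/(-3) = -⅓)
-11*g(-1 - 10) = -11*(-⅓) = 11/3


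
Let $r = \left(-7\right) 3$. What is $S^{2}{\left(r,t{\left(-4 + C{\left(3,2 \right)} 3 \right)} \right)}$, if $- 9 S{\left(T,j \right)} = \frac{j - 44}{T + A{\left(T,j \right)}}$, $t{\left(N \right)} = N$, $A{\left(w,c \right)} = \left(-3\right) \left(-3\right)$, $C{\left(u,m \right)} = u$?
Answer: $\frac{169}{1296} \approx 0.1304$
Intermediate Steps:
$A{\left(w,c \right)} = 9$
$r = -21$
$S{\left(T,j \right)} = - \frac{-44 + j}{9 \left(9 + T\right)}$ ($S{\left(T,j \right)} = - \frac{\left(j - 44\right) \frac{1}{T + 9}}{9} = - \frac{\left(-44 + j\right) \frac{1}{9 + T}}{9} = - \frac{\frac{1}{9 + T} \left(-44 + j\right)}{9} = - \frac{-44 + j}{9 \left(9 + T\right)}$)
$S^{2}{\left(r,t{\left(-4 + C{\left(3,2 \right)} 3 \right)} \right)} = \left(\frac{44 - \left(-4 + 3 \cdot 3\right)}{9 \left(9 - 21\right)}\right)^{2} = \left(\frac{44 - \left(-4 + 9\right)}{9 \left(-12\right)}\right)^{2} = \left(\frac{1}{9} \left(- \frac{1}{12}\right) \left(44 - 5\right)\right)^{2} = \left(\frac{1}{9} \left(- \frac{1}{12}\right) 39\right)^{2} = \left(- \frac{13}{36}\right)^{2} = \frac{169}{1296}$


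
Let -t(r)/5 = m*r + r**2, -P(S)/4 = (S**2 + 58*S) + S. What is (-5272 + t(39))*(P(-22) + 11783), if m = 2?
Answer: -199522413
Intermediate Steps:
P(S) = -236*S - 4*S**2 (P(S) = -4*((S**2 + 58*S) + S) = -4*(S**2 + 59*S) = -236*S - 4*S**2)
t(r) = -10*r - 5*r**2 (t(r) = -5*(2*r + r**2) = -5*(r**2 + 2*r) = -10*r - 5*r**2)
(-5272 + t(39))*(P(-22) + 11783) = (-5272 - 5*39*(2 + 39))*(-4*(-22)*(59 - 22) + 11783) = (-5272 - 5*39*41)*(-4*(-22)*37 + 11783) = (-5272 - 7995)*(3256 + 11783) = -13267*15039 = -199522413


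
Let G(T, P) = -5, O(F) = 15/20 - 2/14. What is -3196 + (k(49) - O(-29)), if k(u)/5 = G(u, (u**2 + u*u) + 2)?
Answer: -90205/28 ≈ -3221.6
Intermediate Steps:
O(F) = 17/28 (O(F) = 15*(1/20) - 2*1/14 = 3/4 - 1/7 = 17/28)
k(u) = -25 (k(u) = 5*(-5) = -25)
-3196 + (k(49) - O(-29)) = -3196 + (-25 - 1*17/28) = -3196 + (-25 - 17/28) = -3196 - 717/28 = -90205/28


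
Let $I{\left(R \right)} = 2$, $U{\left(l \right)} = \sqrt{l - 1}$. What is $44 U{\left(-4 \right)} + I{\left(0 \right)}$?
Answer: $2 + 44 i \sqrt{5} \approx 2.0 + 98.387 i$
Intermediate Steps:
$U{\left(l \right)} = \sqrt{-1 + l}$
$44 U{\left(-4 \right)} + I{\left(0 \right)} = 44 \sqrt{-1 - 4} + 2 = 44 \sqrt{-5} + 2 = 44 i \sqrt{5} + 2 = 2 + 44 i \sqrt{5}$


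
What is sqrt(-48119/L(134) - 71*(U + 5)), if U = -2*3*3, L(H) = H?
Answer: sqrt(10125442)/134 ≈ 23.747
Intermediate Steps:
U = -18 (U = -6*3 = -18)
sqrt(-48119/L(134) - 71*(U + 5)) = sqrt(-48119/134 - 71*(-18 + 5)) = sqrt(-48119*1/134 - 71*(-13)) = sqrt(-48119/134 + 923) = sqrt(75563/134) = sqrt(10125442)/134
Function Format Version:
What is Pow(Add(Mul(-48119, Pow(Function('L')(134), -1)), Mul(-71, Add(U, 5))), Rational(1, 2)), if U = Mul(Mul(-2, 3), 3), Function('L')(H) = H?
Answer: Mul(Rational(1, 134), Pow(10125442, Rational(1, 2))) ≈ 23.747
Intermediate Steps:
U = -18 (U = Mul(-6, 3) = -18)
Pow(Add(Mul(-48119, Pow(Function('L')(134), -1)), Mul(-71, Add(U, 5))), Rational(1, 2)) = Pow(Add(Mul(-48119, Pow(134, -1)), Mul(-71, Add(-18, 5))), Rational(1, 2)) = Pow(Add(Mul(-48119, Rational(1, 134)), Mul(-71, -13)), Rational(1, 2)) = Pow(Add(Rational(-48119, 134), 923), Rational(1, 2)) = Pow(Rational(75563, 134), Rational(1, 2)) = Mul(Rational(1, 134), Pow(10125442, Rational(1, 2)))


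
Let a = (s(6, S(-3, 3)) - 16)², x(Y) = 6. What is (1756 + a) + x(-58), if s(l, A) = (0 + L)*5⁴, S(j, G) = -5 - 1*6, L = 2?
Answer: 1524518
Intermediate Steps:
S(j, G) = -11 (S(j, G) = -5 - 6 = -11)
s(l, A) = 1250 (s(l, A) = (0 + 2)*5⁴ = 2*625 = 1250)
a = 1522756 (a = (1250 - 16)² = 1234² = 1522756)
(1756 + a) + x(-58) = (1756 + 1522756) + 6 = 1524512 + 6 = 1524518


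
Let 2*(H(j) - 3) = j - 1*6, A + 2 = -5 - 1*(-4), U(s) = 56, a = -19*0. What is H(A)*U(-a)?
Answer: -84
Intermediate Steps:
a = 0
A = -3 (A = -2 + (-5 - 1*(-4)) = -2 + (-5 + 4) = -2 - 1 = -3)
H(j) = j/2 (H(j) = 3 + (j - 1*6)/2 = 3 + (j - 6)/2 = 3 + (-6 + j)/2 = 3 + (-3 + j/2) = j/2)
H(A)*U(-a) = ((1/2)*(-3))*56 = -3/2*56 = -84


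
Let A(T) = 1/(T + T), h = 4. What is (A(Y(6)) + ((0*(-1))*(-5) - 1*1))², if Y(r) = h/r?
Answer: 1/16 ≈ 0.062500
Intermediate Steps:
Y(r) = 4/r
A(T) = 1/(2*T)
(A(Y(6)) + ((0*(-1))*(-5) - 1*1))² = (1/(2*((4/6))) + ((0*(-1))*(-5) - 1*1))² = (1/(2*((4*(⅙)))) + (0*(-5) - 1))² = (1/(2*(⅔)) + (0 - 1))² = ((½)*(3/2) - 1)² = (¾ - 1)² = (-¼)² = 1/16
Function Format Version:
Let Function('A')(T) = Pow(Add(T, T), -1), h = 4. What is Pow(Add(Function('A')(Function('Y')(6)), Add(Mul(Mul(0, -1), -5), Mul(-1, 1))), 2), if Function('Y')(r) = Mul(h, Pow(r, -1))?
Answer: Rational(1, 16) ≈ 0.062500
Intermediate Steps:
Function('Y')(r) = Mul(4, Pow(r, -1))
Function('A')(T) = Mul(Rational(1, 2), Pow(T, -1)) (Function('A')(T) = Pow(Mul(2, T), -1) = Mul(Rational(1, 2), Pow(T, -1)))
Pow(Add(Function('A')(Function('Y')(6)), Add(Mul(Mul(0, -1), -5), Mul(-1, 1))), 2) = Pow(Add(Mul(Rational(1, 2), Pow(Mul(4, Pow(6, -1)), -1)), Add(Mul(Mul(0, -1), -5), Mul(-1, 1))), 2) = Pow(Add(Mul(Rational(1, 2), Pow(Mul(4, Rational(1, 6)), -1)), Add(Mul(0, -5), -1)), 2) = Pow(Add(Mul(Rational(1, 2), Pow(Rational(2, 3), -1)), Add(0, -1)), 2) = Pow(Add(Mul(Rational(1, 2), Rational(3, 2)), -1), 2) = Pow(Add(Rational(3, 4), -1), 2) = Pow(Rational(-1, 4), 2) = Rational(1, 16)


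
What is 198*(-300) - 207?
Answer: -59607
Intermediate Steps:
198*(-300) - 207 = -59400 - 207 = -59607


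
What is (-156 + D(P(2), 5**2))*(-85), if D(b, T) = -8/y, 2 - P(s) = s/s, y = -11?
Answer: 145180/11 ≈ 13198.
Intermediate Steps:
P(s) = 1 (P(s) = 2 - s/s = 2 - 1*1 = 2 - 1 = 1)
D(b, T) = 8/11 (D(b, T) = -8/(-11) = -8*(-1/11) = 8/11)
(-156 + D(P(2), 5**2))*(-85) = (-156 + 8/11)*(-85) = -1708/11*(-85) = 145180/11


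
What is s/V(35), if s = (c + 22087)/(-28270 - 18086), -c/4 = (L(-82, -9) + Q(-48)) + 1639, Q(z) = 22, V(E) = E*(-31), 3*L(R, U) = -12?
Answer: 5153/16765420 ≈ 0.00030736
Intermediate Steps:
L(R, U) = -4 (L(R, U) = (1/3)*(-12) = -4)
V(E) = -31*E
c = -6628 (c = -4*((-4 + 22) + 1639) = -4*(18 + 1639) = -4*1657 = -6628)
s = -5153/15452 (s = (-6628 + 22087)/(-28270 - 18086) = 15459/(-46356) = 15459*(-1/46356) = -5153/15452 ≈ -0.33348)
s/V(35) = -5153/(15452*((-31*35))) = -5153/15452/(-1085) = -5153/15452*(-1/1085) = 5153/16765420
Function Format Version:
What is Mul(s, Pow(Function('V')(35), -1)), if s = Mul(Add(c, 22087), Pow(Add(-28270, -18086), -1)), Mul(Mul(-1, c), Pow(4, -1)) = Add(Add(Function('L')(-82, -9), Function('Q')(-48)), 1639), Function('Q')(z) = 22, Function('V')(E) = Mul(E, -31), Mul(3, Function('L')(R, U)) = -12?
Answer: Rational(5153, 16765420) ≈ 0.00030736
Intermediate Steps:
Function('L')(R, U) = -4 (Function('L')(R, U) = Mul(Rational(1, 3), -12) = -4)
Function('V')(E) = Mul(-31, E)
c = -6628 (c = Mul(-4, Add(Add(-4, 22), 1639)) = Mul(-4, Add(18, 1639)) = Mul(-4, 1657) = -6628)
s = Rational(-5153, 15452) (s = Mul(Add(-6628, 22087), Pow(Add(-28270, -18086), -1)) = Mul(15459, Pow(-46356, -1)) = Mul(15459, Rational(-1, 46356)) = Rational(-5153, 15452) ≈ -0.33348)
Mul(s, Pow(Function('V')(35), -1)) = Mul(Rational(-5153, 15452), Pow(Mul(-31, 35), -1)) = Mul(Rational(-5153, 15452), Pow(-1085, -1)) = Mul(Rational(-5153, 15452), Rational(-1, 1085)) = Rational(5153, 16765420)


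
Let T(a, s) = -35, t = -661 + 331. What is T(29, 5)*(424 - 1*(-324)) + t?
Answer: -26510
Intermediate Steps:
t = -330
T(29, 5)*(424 - 1*(-324)) + t = -35*(424 - 1*(-324)) - 330 = -35*(424 + 324) - 330 = -35*748 - 330 = -26180 - 330 = -26510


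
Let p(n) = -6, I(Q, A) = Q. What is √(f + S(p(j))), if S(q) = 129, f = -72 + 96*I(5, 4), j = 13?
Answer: √537 ≈ 23.173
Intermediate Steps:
f = 408 (f = -72 + 96*5 = -72 + 480 = 408)
√(f + S(p(j))) = √(408 + 129) = √537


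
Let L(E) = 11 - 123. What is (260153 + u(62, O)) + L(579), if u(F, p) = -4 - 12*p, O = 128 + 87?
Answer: 257457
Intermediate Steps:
L(E) = -112
O = 215
(260153 + u(62, O)) + L(579) = (260153 + (-4 - 12*215)) - 112 = (260153 + (-4 - 2580)) - 112 = (260153 - 2584) - 112 = 257569 - 112 = 257457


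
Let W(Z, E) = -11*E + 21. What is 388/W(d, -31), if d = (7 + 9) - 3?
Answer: 194/181 ≈ 1.0718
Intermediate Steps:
d = 13 (d = 16 - 3 = 13)
W(Z, E) = 21 - 11*E
388/W(d, -31) = 388/(21 - 11*(-31)) = 388/(21 + 341) = 388/362 = 388*(1/362) = 194/181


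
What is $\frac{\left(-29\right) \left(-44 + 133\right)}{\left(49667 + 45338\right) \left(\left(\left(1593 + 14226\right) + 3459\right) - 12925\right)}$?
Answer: $- \frac{2581}{603566765} \approx -4.2762 \cdot 10^{-6}$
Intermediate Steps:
$\frac{\left(-29\right) \left(-44 + 133\right)}{\left(49667 + 45338\right) \left(\left(\left(1593 + 14226\right) + 3459\right) - 12925\right)} = \frac{\left(-29\right) 89}{95005 \left(\left(15819 + 3459\right) - 12925\right)} = - \frac{2581}{95005 \left(19278 - 12925\right)} = - \frac{2581}{95005 \cdot 6353} = - \frac{2581}{603566765}$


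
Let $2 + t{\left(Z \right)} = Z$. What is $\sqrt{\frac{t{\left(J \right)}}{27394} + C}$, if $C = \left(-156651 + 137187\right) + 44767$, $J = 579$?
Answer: $\frac{\sqrt{18988177370846}}{27394} \approx 159.07$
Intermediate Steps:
$t{\left(Z \right)} = -2 + Z$
$C = 25303$ ($C = -19464 + 44767 = 25303$)
$\sqrt{\frac{t{\left(J \right)}}{27394} + C} = \sqrt{\frac{-2 + 579}{27394} + 25303} = \sqrt{577 \cdot \frac{1}{27394} + 25303} = \sqrt{\frac{577}{27394} + 25303} = \sqrt{\frac{693150959}{27394}} = \frac{\sqrt{18988177370846}}{27394}$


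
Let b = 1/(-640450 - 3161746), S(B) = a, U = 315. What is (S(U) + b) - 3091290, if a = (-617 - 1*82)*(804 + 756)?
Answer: -15899757079081/3802196 ≈ -4.1817e+6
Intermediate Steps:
a = -1090440 (a = (-617 - 82)*1560 = -699*1560 = -1090440)
S(B) = -1090440
b = -1/3802196 (b = 1/(-3802196) = -1/3802196 ≈ -2.6301e-7)
(S(U) + b) - 3091290 = (-1090440 - 1/3802196) - 3091290 = -4146066606241/3802196 - 3091290 = -15899757079081/3802196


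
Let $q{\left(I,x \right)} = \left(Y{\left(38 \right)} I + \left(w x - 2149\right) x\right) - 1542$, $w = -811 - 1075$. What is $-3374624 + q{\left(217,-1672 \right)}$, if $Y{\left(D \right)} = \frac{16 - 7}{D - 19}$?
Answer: $- \frac{100172832825}{19} \approx -5.2723 \cdot 10^{9}$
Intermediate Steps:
$w = -1886$
$Y{\left(D \right)} = \frac{9}{-19 + D}$
$q{\left(I,x \right)} = -1542 + \frac{9 I}{19} + x \left(-2149 - 1886 x\right)$ ($q{\left(I,x \right)} = \left(\frac{9}{-19 + 38} I + \left(- 1886 x - 2149\right) x\right) - 1542 = \left(\frac{9}{19} I + \left(-2149 - 1886 x\right) x\right) - 1542 = \left(9 \cdot \frac{1}{19} I + x \left(-2149 - 1886 x\right)\right) - 1542 = \left(\frac{9 I}{19} + x \left(-2149 - 1886 x\right)\right) - 1542 = -1542 + \frac{9 I}{19} + x \left(-2149 - 1886 x\right)$)
$-3374624 + q{\left(217,-1672 \right)} = -3374624 - \left(- \frac{68242087}{19} + 5272471424\right) = -3374624 + \left(-1542 + 3593128 - 5272471424 + \frac{1953}{19}\right) = -3374624 - \frac{100108714969}{19} = - \frac{100172832825}{19}$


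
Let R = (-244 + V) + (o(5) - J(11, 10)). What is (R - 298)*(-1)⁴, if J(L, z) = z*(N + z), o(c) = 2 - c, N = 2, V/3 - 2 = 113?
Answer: -320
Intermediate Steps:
V = 345 (V = 6 + 3*113 = 6 + 339 = 345)
J(L, z) = z*(2 + z)
R = -22 (R = (-244 + 345) + ((2 - 1*5) - 10*(2 + 10)) = 101 + ((2 - 5) - 10*12) = 101 + (-3 - 1*120) = 101 + (-3 - 120) = 101 - 123 = -22)
(R - 298)*(-1)⁴ = (-22 - 298)*(-1)⁴ = -320*1 = -320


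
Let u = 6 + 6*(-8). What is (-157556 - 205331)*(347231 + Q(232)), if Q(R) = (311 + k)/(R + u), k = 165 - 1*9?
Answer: -23941236488659/190 ≈ -1.2601e+11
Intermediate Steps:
k = 156 (k = 165 - 9 = 156)
u = -42 (u = 6 - 48 = -42)
Q(R) = 467/(-42 + R) (Q(R) = (311 + 156)/(R - 42) = 467/(-42 + R))
(-157556 - 205331)*(347231 + Q(232)) = (-157556 - 205331)*(347231 + 467/(-42 + 232)) = -362887*(347231 + 467/190) = -362887*65974357/190 = -23941236488659/190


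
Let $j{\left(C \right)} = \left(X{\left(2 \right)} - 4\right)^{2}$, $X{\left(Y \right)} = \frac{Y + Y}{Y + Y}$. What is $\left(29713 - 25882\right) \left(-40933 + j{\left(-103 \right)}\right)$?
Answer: $-156779844$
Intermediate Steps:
$X{\left(Y \right)} = 1$ ($X{\left(Y \right)} = \frac{2 Y}{2 Y} = 2 Y \frac{1}{2 Y} = 1$)
$j{\left(C \right)} = 9$ ($j{\left(C \right)} = \left(1 - 4\right)^{2} = \left(-3\right)^{2} = 9$)
$\left(29713 - 25882\right) \left(-40933 + j{\left(-103 \right)}\right) = \left(29713 - 25882\right) \left(-40933 + 9\right) = 3831 \left(-40924\right) = -156779844$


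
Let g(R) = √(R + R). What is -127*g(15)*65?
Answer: -8255*√30 ≈ -45215.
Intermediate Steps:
g(R) = √2*√R (g(R) = √(2*R) = √2*√R)
-127*g(15)*65 = -127*√2*√15*65 = -127*√30*65 = -8255*√30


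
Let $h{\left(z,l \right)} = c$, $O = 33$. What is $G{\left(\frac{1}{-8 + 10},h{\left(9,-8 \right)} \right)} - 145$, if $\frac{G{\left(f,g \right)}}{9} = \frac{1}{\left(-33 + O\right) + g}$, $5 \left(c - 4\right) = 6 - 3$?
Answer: $- \frac{3290}{23} \approx -143.04$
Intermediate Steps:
$c = \frac{23}{5}$ ($c = 4 + \frac{6 - 3}{5} = 4 + \frac{1}{5} \cdot 3 = 4 + \frac{3}{5} = \frac{23}{5} \approx 4.6$)
$h{\left(z,l \right)} = \frac{23}{5}$
$G{\left(f,g \right)} = \frac{9}{g}$ ($G{\left(f,g \right)} = \frac{9}{\left(-33 + 33\right) + g} = \frac{9}{0 + g} = \frac{9}{g}$)
$G{\left(\frac{1}{-8 + 10},h{\left(9,-8 \right)} \right)} - 145 = \frac{9}{\frac{23}{5}} - 145 = 9 \cdot \frac{5}{23} - 145 = \frac{45}{23} - 145 = - \frac{3290}{23}$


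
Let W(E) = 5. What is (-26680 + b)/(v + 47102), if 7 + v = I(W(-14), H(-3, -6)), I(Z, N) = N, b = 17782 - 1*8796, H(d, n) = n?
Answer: -17694/47089 ≈ -0.37576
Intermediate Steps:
b = 8986 (b = 17782 - 8796 = 8986)
v = -13 (v = -7 - 6 = -13)
(-26680 + b)/(v + 47102) = (-26680 + 8986)/(-13 + 47102) = -17694/47089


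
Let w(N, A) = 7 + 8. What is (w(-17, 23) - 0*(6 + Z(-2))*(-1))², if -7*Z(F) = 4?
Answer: 225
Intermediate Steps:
Z(F) = -4/7 (Z(F) = -⅐*4 = -4/7)
w(N, A) = 15
(w(-17, 23) - 0*(6 + Z(-2))*(-1))² = (15 - 0*(6 - 4/7)*(-1))² = (15 - 0*(38/7)*(-1))² = (15 - 0*(-1))² = (15 - 1*0)² = (15 + 0)² = 15² = 225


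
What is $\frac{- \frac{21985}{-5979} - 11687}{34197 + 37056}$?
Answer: $- \frac{69854588}{426021687} \approx -0.16397$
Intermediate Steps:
$\frac{- \frac{21985}{-5979} - 11687}{34197 + 37056} = \frac{\left(-21985\right) \left(- \frac{1}{5979}\right) - 11687}{71253} = \left(\frac{21985}{5979} - 11687\right) \frac{1}{71253} = \left(- \frac{69854588}{5979}\right) \frac{1}{71253} = - \frac{69854588}{426021687}$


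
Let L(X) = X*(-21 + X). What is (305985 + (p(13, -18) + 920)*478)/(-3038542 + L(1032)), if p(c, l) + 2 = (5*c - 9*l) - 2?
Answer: -852339/1995190 ≈ -0.42720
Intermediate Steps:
p(c, l) = -4 - 9*l + 5*c (p(c, l) = -2 + ((5*c - 9*l) - 2) = -2 + ((-9*l + 5*c) - 2) = -2 + (-2 - 9*l + 5*c) = -4 - 9*l + 5*c)
(305985 + (p(13, -18) + 920)*478)/(-3038542 + L(1032)) = (305985 + ((-4 - 9*(-18) + 5*13) + 920)*478)/(-3038542 + 1032*(-21 + 1032)) = (305985 + ((-4 + 162 + 65) + 920)*478)/(-3038542 + 1032*1011) = (305985 + (223 + 920)*478)/(-3038542 + 1043352) = (305985 + 1143*478)/(-1995190) = (305985 + 546354)*(-1/1995190) = 852339*(-1/1995190) = -852339/1995190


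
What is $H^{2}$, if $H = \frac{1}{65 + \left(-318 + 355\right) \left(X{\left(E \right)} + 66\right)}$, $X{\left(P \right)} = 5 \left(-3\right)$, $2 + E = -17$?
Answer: $\frac{1}{3810304} \approx 2.6245 \cdot 10^{-7}$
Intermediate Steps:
$E = -19$ ($E = -2 - 17 = -19$)
$X{\left(P \right)} = -15$
$H = \frac{1}{1952}$ ($H = \frac{1}{65 + \left(-318 + 355\right) \left(-15 + 66\right)} = \frac{1}{65 + 37 \cdot 51} = \frac{1}{65 + 1887} = \frac{1}{1952} \approx 0.0005123$)
$H^{2} = \left(\frac{1}{1952}\right)^{2} = \frac{1}{3810304}$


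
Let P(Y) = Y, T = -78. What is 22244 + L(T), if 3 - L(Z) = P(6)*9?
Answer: 22193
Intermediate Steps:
L(Z) = -51 (L(Z) = 3 - 6*9 = 3 - 1*54 = 3 - 54 = -51)
22244 + L(T) = 22244 - 51 = 22193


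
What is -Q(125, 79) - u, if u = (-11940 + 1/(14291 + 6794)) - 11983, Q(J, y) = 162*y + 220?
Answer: 229931924/21085 ≈ 10905.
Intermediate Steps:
Q(J, y) = 220 + 162*y
u = -504416454/21085 (u = (-11940 + 1/21085) - 11983 = -251754899/21085 - 11983 = -504416454/21085 ≈ -23923.)
-Q(125, 79) - u = -(220 + 162*79) - 1*(-504416454/21085) = -(220 + 12798) + 504416454/21085 = -1*13018 + 504416454/21085 = -13018 + 504416454/21085 = 229931924/21085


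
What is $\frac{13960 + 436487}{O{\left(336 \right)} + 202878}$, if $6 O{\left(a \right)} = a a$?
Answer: $\frac{150149}{73898} \approx 2.0318$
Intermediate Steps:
$O{\left(a \right)} = \frac{a^{2}}{6}$ ($O{\left(a \right)} = \frac{a a}{6} = \frac{a^{2}}{6}$)
$\frac{13960 + 436487}{O{\left(336 \right)} + 202878} = \frac{13960 + 436487}{\frac{336^{2}}{6} + 202878} = \frac{450447}{\frac{1}{6} \cdot 112896 + 202878} = \frac{450447}{18816 + 202878} = \frac{450447}{221694} = 450447 \cdot \frac{1}{221694} = \frac{150149}{73898}$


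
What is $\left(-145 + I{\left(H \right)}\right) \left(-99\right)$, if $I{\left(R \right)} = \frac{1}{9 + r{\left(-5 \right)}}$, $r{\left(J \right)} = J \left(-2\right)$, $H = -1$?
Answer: $\frac{272646}{19} \approx 14350.0$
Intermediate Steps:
$r{\left(J \right)} = - 2 J$
$I{\left(R \right)} = \frac{1}{19}$ ($I{\left(R \right)} = \frac{1}{9 - -10} = \frac{1}{9 + 10} = \frac{1}{19}$)
$\left(-145 + I{\left(H \right)}\right) \left(-99\right) = \left(-145 + \frac{1}{19}\right) \left(-99\right) = \left(- \frac{2754}{19}\right) \left(-99\right) = \frac{272646}{19}$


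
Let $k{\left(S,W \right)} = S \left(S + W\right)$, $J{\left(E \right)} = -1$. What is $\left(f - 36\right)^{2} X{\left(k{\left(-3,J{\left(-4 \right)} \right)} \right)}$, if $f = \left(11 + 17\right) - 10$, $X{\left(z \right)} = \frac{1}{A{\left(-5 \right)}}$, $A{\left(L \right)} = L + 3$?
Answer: $-162$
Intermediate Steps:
$A{\left(L \right)} = 3 + L$
$X{\left(z \right)} = - \frac{1}{2}$ ($X{\left(z \right)} = \frac{1}{3 - 5} = \frac{1}{-2} = - \frac{1}{2}$)
$f = 18$ ($f = 28 - 10 = 18$)
$\left(f - 36\right)^{2} X{\left(k{\left(-3,J{\left(-4 \right)} \right)} \right)} = \left(18 - 36\right)^{2} \left(- \frac{1}{2}\right) = \left(-18\right)^{2} \left(- \frac{1}{2}\right) = 324 \left(- \frac{1}{2}\right) = -162$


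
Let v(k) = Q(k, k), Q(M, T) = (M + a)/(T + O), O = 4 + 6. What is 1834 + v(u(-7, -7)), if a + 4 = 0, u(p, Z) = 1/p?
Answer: 126517/69 ≈ 1833.6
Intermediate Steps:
u(p, Z) = 1/p
a = -4 (a = -4 + 0 = -4)
O = 10
Q(M, T) = (-4 + M)/(10 + T) (Q(M, T) = (M - 4)/(T + 10) = (-4 + M)/(10 + T))
v(k) = (-4 + k)/(10 + k)
1834 + v(u(-7, -7)) = 1834 + (-4 + 1/(-7))/(10 + 1/(-7)) = 1834 + (-4 - 1/7)/(10 - 1/7) = 1834 - 29/7/(69/7) = 1834 + (7/69)*(-29/7) = 1834 - 29/69 = 126517/69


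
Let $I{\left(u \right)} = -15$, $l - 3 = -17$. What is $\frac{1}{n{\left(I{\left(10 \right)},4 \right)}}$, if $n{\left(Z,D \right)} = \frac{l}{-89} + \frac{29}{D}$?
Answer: $\frac{356}{2637} \approx 0.135$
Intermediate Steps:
$l = -14$ ($l = 3 - 17 = -14$)
$n{\left(Z,D \right)} = \frac{14}{89} + \frac{29}{D}$ ($n{\left(Z,D \right)} = - \frac{14}{-89} + \frac{29}{D} = \left(-14\right) \left(- \frac{1}{89}\right) + \frac{29}{D} = \frac{14}{89} + \frac{29}{D}$)
$\frac{1}{n{\left(I{\left(10 \right)},4 \right)}} = \frac{1}{\frac{14}{89} + \frac{29}{4}} = \frac{1}{\frac{2637}{356}} = \frac{356}{2637}$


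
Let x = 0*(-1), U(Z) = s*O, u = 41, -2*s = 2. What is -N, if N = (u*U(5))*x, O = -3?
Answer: 0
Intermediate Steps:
s = -1 (s = -1/2*2 = -1)
U(Z) = 3 (U(Z) = -1*(-3) = 3)
x = 0
N = 0 (N = (41*3)*0 = 123*0 = 0)
-N = -1*0 = 0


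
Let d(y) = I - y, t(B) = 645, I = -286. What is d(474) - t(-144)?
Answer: -1405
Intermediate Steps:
d(y) = -286 - y
d(474) - t(-144) = (-286 - 1*474) - 1*645 = (-286 - 474) - 645 = -760 - 645 = -1405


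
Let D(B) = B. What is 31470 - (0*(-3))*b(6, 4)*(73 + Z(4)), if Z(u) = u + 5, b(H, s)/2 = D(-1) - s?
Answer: 31470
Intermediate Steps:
b(H, s) = -2 - 2*s (b(H, s) = 2*(-1 - s) = -2 - 2*s)
Z(u) = 5 + u
31470 - (0*(-3))*b(6, 4)*(73 + Z(4)) = 31470 - (0*(-3))*(-2 - 2*4)*(73 + (5 + 4)) = 31470 - 0*(-2 - 8)*(73 + 9) = 31470 - 0*(-10)*82 = 31470 - 0*82 = 31470 - 1*0 = 31470 + 0 = 31470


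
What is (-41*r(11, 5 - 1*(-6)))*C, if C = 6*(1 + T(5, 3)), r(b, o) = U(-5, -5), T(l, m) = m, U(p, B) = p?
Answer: 4920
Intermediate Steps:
r(b, o) = -5
C = 24 (C = 6*(1 + 3) = 6*4 = 24)
(-41*r(11, 5 - 1*(-6)))*C = -41*(-5)*24 = 205*24 = 4920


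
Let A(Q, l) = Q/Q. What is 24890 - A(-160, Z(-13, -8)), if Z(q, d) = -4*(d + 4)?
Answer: 24889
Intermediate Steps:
Z(q, d) = -16 - 4*d (Z(q, d) = -4*(4 + d) = -16 - 4*d)
A(Q, l) = 1
24890 - A(-160, Z(-13, -8)) = 24890 - 1*1 = 24890 - 1 = 24889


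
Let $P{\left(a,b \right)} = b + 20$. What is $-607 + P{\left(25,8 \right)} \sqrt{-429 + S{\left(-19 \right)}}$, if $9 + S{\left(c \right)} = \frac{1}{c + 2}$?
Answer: $-607 + \frac{28 i \sqrt{126599}}{17} \approx -607.0 + 586.04 i$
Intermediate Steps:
$S{\left(c \right)} = -9 + \frac{1}{2 + c}$ ($S{\left(c \right)} = -9 + \frac{1}{c + 2} = -9 + \frac{1}{2 + c}$)
$P{\left(a,b \right)} = 20 + b$
$-607 + P{\left(25,8 \right)} \sqrt{-429 + S{\left(-19 \right)}} = -607 + \left(20 + 8\right) \sqrt{-429 + \frac{-17 - -171}{2 - 19}} = -607 + 28 \sqrt{-429 + \frac{-17 + 171}{-17}} = -607 + 28 \sqrt{-429 - \frac{154}{17}} = -607 + 28 \sqrt{- \frac{7447}{17}} = -607 + 28 \frac{i \sqrt{126599}}{17} = -607 + \frac{28 i \sqrt{126599}}{17}$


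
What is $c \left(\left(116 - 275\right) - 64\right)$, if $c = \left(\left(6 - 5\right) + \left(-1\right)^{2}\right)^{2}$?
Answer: $-892$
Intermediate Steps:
$c = 4$ ($c = \left(1 + 1\right)^{2} = 2^{2} = 4$)
$c \left(\left(116 - 275\right) - 64\right) = 4 \left(\left(116 - 275\right) - 64\right) = 4 \left(-159 - 64\right) = 4 \left(-223\right) = -892$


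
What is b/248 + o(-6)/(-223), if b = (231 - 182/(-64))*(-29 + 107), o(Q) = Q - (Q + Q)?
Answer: 65055843/884864 ≈ 73.521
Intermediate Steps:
o(Q) = -Q (o(Q) = Q - 2*Q = -Q)
b = 291837/16 (b = (231 - 182*(-1/64))*78 = (231 + 91/32)*78 = (7483/32)*78 = 291837/16 ≈ 18240.)
b/248 + o(-6)/(-223) = (291837/16)/248 - 1*(-6)/(-223) = (291837/16)*(1/248) + 6*(-1/223) = 291837/3968 - 6/223 = 65055843/884864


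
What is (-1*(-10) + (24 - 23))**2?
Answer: 121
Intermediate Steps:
(-1*(-10) + (24 - 23))**2 = (10 + 1)**2 = 11**2 = 121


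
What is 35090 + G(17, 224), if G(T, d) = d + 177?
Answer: 35491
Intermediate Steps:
G(T, d) = 177 + d
35090 + G(17, 224) = 35090 + (177 + 224) = 35090 + 401 = 35491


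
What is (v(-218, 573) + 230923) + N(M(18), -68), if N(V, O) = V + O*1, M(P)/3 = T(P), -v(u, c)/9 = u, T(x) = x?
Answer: 232871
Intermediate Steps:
v(u, c) = -9*u
M(P) = 3*P
N(V, O) = O + V (N(V, O) = V + O = O + V)
(v(-218, 573) + 230923) + N(M(18), -68) = (-9*(-218) + 230923) + (-68 + 3*18) = (1962 + 230923) + (-68 + 54) = 232885 - 14 = 232871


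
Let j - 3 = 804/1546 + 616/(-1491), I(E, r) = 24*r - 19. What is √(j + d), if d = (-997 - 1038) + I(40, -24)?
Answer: I*√71213215087329/164649 ≈ 51.253*I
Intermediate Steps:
I(E, r) = -19 + 24*r
d = -2630 (d = (-997 - 1038) + (-19 + 24*(-24)) = -2035 + (-19 - 576) = -2035 - 595 = -2630)
j = 511549/164649 (j = 3 + (804/1546 + 616/(-1491)) = 3 + (804*(1/1546) + 616*(-1/1491)) = 3 + (402/773 - 88/213) = 3 + 17602/164649 = 511549/164649 ≈ 3.1069)
√(j + d) = √(511549/164649 - 2630) = √(-432515321/164649) = I*√71213215087329/164649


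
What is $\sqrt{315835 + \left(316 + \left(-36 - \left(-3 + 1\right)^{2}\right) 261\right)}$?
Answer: $7 \sqrt{6239} \approx 552.91$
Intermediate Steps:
$\sqrt{315835 + \left(316 + \left(-36 - \left(-3 + 1\right)^{2}\right) 261\right)} = \sqrt{315835 + \left(316 + \left(-36 - \left(-2\right)^{2}\right) 261\right)} = \sqrt{315835 + \left(316 + \left(-36 - 4\right) 261\right)} = \sqrt{315835 + \left(316 - 10440\right)} = \sqrt{315835 - 10124} = \sqrt{305711} = 7 \sqrt{6239}$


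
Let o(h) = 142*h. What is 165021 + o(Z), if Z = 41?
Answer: 170843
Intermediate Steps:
165021 + o(Z) = 165021 + 142*41 = 165021 + 5822 = 170843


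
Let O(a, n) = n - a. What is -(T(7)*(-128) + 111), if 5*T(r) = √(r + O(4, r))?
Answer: -111 + 128*√10/5 ≈ -30.046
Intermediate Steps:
T(r) = √(-4 + 2*r)/5 (T(r) = √(r + (r - 1*4))/5 = √(r + (r - 4))/5 = √(r + (-4 + r))/5 = √(-4 + 2*r)/5)
-(T(7)*(-128) + 111) = -((√(-4 + 2*7)/5)*(-128) + 111) = -((√(-4 + 14)/5)*(-128) + 111) = -((√10/5)*(-128) + 111) = -(-128*√10/5 + 111) = -(111 - 128*√10/5) = -111 + 128*√10/5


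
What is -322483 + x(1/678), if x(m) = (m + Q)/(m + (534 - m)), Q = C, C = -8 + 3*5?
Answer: -116755610369/362052 ≈ -3.2248e+5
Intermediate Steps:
C = 7 (C = -8 + 15 = 7)
Q = 7
x(m) = 7/534 + m/534 (x(m) = (m + 7)/(m + (534 - m)) = (7 + m)/534 = (7 + m)*(1/534) = 7/534 + m/534)
-322483 + x(1/678) = -322483 + (7/534 + (1/534)/678) = -322483 + (7/534 + (1/534)*(1/678)) = -322483 + (7/534 + 1/362052) = -322483 + 4747/362052 = -116755610369/362052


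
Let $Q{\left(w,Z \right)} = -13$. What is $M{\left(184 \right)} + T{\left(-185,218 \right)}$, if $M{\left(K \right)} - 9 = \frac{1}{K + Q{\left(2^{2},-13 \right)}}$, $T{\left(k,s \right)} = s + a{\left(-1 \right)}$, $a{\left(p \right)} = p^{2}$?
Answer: $\frac{38989}{171} \approx 228.01$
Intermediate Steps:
$T{\left(k,s \right)} = 1 + s$ ($T{\left(k,s \right)} = s + \left(-1\right)^{2} = s + 1 = 1 + s$)
$M{\left(K \right)} = 9 + \frac{1}{-13 + K}$ ($M{\left(K \right)} = 9 + \frac{1}{K - 13} = 9 + \frac{1}{-13 + K}$)
$M{\left(184 \right)} + T{\left(-185,218 \right)} = \frac{-116 + 9 \cdot 184}{-13 + 184} + \left(1 + 218\right) = \frac{-116 + 1656}{171} + 219 = \frac{1}{171} \cdot 1540 + 219 = \frac{1540}{171} + 219 = \frac{38989}{171}$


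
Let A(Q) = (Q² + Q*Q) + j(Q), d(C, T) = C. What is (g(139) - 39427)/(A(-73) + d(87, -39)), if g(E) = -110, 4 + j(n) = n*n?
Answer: -39537/16070 ≈ -2.4603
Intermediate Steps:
j(n) = -4 + n² (j(n) = -4 + n*n = -4 + n²)
A(Q) = -4 + 3*Q² (A(Q) = (Q² + Q*Q) + (-4 + Q²) = (Q² + Q²) + (-4 + Q²) = 2*Q² + (-4 + Q²) = -4 + 3*Q²)
(g(139) - 39427)/(A(-73) + d(87, -39)) = (-110 - 39427)/((-4 + 3*(-73)²) + 87) = -39537/((-4 + 3*5329) + 87) = -39537/((-4 + 15987) + 87) = -39537/(15983 + 87) = -39537/16070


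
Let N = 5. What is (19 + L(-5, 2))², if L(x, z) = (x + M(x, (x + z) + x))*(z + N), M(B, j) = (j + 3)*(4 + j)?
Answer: 15376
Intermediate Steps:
M(B, j) = (3 + j)*(4 + j)
L(x, z) = (5 + z)*(12 + (z + 2*x)² + 7*z + 15*x) (L(x, z) = (x + (12 + ((x + z) + x)² + 7*((x + z) + x)))*(z + 5) = (x + (12 + (z + 2*x)² + 7*(z + 2*x)))*(5 + z) = (x + (12 + (z + 2*x)² + (7*z + 14*x)))*(5 + z) = (x + (12 + (z + 2*x)² + 7*z + 14*x))*(5 + z) = (12 + (z + 2*x)² + 7*z + 15*x)*(5 + z) = (5 + z)*(12 + (z + 2*x)² + 7*z + 15*x))
(19 + L(-5, 2))² = (19 + (60 + 5*(2 + 2*(-5))² + 7*2² + 47*2 + 75*(-5) + 2*(2 + 2*(-5))² + 15*(-5)*2))² = (19 + (60 + 5*(2 - 10)² + 7*4 + 94 - 375 + 2*(2 - 10)² - 150))² = (19 + (60 + 5*(-8)² + 28 + 94 - 375 + 2*(-8)² - 150))² = (19 + (60 + 5*64 + 28 + 94 - 375 + 2*64 - 150))² = (19 + (60 + 320 + 28 + 94 - 375 + 128 - 150))² = (19 + 105)² = 124² = 15376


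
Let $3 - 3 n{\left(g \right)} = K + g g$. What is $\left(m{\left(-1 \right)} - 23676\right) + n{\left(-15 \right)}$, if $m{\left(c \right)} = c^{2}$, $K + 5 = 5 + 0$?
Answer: $-23749$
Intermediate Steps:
$K = 0$ ($K = -5 + \left(5 + 0\right) = -5 + 5 = 0$)
$n{\left(g \right)} = 1 - \frac{g^{2}}{3}$ ($n{\left(g \right)} = 1 - \frac{0 + g g}{3} = 1 - \frac{0 + g^{2}}{3} = 1 - \frac{g^{2}}{3}$)
$\left(m{\left(-1 \right)} - 23676\right) + n{\left(-15 \right)} = \left(\left(-1\right)^{2} - 23676\right) + \left(1 - \frac{\left(-15\right)^{2}}{3}\right) = \left(1 - 23676\right) + \left(1 - 75\right) = -23675 - 74 = -23749$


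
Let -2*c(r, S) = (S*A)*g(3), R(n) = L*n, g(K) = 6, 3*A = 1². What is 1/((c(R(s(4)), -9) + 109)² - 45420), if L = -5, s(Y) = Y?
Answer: -1/31496 ≈ -3.1750e-5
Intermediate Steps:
A = ⅓ (A = (⅓)*1² = (⅓)*1 = ⅓ ≈ 0.33333)
R(n) = -5*n
c(r, S) = -S (c(r, S) = -S*(⅓)*6/2 = -S/3*6/2 = -S)
1/((c(R(s(4)), -9) + 109)² - 45420) = 1/((-1*(-9) + 109)² - 45420) = 1/((9 + 109)² - 45420) = 1/(118² - 45420) = 1/(13924 - 45420) = 1/(-31496) = -1/31496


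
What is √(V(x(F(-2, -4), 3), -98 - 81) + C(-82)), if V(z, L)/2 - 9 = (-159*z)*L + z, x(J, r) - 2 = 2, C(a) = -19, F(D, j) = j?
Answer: √227695 ≈ 477.17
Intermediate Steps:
x(J, r) = 4 (x(J, r) = 2 + 2 = 4)
V(z, L) = 18 + 2*z - 318*L*z (V(z, L) = 18 + 2*((-159*z)*L + z) = 18 + 2*(-159*L*z + z) = 18 + 2*(z - 159*L*z) = 18 + (2*z - 318*L*z) = 18 + 2*z - 318*L*z)
√(V(x(F(-2, -4), 3), -98 - 81) + C(-82)) = √((18 + 2*4 - 318*(-98 - 81)*4) - 19) = √((18 + 8 - 318*(-179)*4) - 19) = √((18 + 8 + 227688) - 19) = √(227714 - 19) = √227695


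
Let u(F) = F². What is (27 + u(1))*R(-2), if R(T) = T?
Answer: -56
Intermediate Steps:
(27 + u(1))*R(-2) = (27 + 1²)*(-2) = (27 + 1)*(-2) = 28*(-2) = -56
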